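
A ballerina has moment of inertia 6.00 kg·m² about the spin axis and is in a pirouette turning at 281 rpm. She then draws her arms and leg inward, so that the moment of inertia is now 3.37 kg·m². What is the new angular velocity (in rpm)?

ω₂ ≈ 500 rpm

With no external torque about the axis, L is conserved: I₁ω₁ = I₂ω₂.
ω₂ = I₁ω₁ / I₂ = (6.000)(281 rpm) / (3.370) = 500.3 rpm.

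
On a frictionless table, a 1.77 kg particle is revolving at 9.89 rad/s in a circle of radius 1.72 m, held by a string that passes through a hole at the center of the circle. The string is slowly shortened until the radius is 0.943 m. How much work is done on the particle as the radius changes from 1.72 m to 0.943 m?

No torque about the axis ⇒ m r₁² ω₁ = m r₂² ω₂.
ω₂ = ω₁ (r₁/r₂)² = (9.89)(1.72/0.943)² = 32.90 rad/s.
W = ΔKE = ½m(v₂² − v₁²) = 595.9 J.

W ≈ 596 J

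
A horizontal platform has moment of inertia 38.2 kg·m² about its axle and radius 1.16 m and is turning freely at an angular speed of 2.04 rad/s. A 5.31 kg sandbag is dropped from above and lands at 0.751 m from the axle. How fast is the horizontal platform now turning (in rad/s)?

ω_f ≈ 1.89 rad/s

The added mass arrives with no angular momentum about the axle, and any external torque about the axle is negligible, so the system's angular momentum is conserved.
Added inertia Σmr² = (5.31)(0.751)² = 2.995 kg·m²; I_f = 38.20 + 2.995 = 41.19 kg·m².
ω_f = I_p ω_i / I_f = (38.20)(2.04) / 41.19 = 1.892 rad/s.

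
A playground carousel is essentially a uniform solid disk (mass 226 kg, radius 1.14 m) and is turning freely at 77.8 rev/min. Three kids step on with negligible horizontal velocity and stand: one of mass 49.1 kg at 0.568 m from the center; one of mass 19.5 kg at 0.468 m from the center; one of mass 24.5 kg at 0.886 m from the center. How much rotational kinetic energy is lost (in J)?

The added mass arrives with no angular momentum about the center, and any external torque about the center is negligible, so the system's angular momentum is conserved.
I_p = ½(226)(1.14)² = 146.9 kg·m².
Added inertia Σmr² = (49.1)(0.568)² + (19.5)(0.468)² + (24.5)(0.886)² = 39.34 kg·m²; I_f = 146.9 + 39.34 = 186.2 kg·m².
ω_f = I_p ω_i / I_f = (146.9)(77.8) / 186.2 = 61.36 rpm.
KE_i = ½(146.9)(8.147 rad/s)² = 4874 J; KE_f = ½(186.2)(6.426)² = 3844 J.

energy lost ≈ 1030 J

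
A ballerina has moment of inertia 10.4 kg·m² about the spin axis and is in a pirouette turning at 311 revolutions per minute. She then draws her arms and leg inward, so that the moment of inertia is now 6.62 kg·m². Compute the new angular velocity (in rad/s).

ω₂ ≈ 51.2 rad/s

With no external torque about the axis, L is conserved: I₁ω₁ = I₂ω₂.
ω₂ = I₁ω₁ / I₂ = (10.40)(311 rpm) / (6.620) = 488.6 rpm = 51.16 rad/s.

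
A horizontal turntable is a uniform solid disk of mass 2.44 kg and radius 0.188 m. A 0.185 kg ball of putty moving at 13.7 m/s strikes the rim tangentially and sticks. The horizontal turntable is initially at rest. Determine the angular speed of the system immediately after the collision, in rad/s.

About the axle the impulsive forces during the collision are internal, so angular momentum about that axis is conserved.
I_p = ½(2.44)(0.188)² = 0.04312 kg·m². Taking the sense of the ball of putty's angular momentum as positive, L_{ball} = m v R = (0.185)(13.7)(0.188) = 0.4765 kg·m²/s.
L_i = 0 + 0.4765 = 0.4765 kg·m²/s.
After sticking, I_f = I_p + m R² = 0.04312 + (0.185)(0.188)² = 0.04966 kg·m².
ω_f = L_i / I_f = 0.4765 / 0.04966 = 9.595 rad/s.

|ω_f| ≈ 9.60 rad/s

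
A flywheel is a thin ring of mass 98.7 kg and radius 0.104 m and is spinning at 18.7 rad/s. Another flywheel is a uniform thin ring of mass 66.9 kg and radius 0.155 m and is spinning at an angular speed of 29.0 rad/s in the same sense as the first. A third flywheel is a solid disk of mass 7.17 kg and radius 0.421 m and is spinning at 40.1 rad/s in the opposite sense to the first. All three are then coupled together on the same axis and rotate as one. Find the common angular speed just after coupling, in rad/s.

The coupling torques are internal; angular momentum about the shared axis is conserved.
Moments of inertia: I_A = (98.7)(0.104)² = 1.068 kg·m²; I_B = (66.9)(0.155)² = 1.607 kg·m²; I_C = ½(7.17)(0.421)² = 0.6354 kg·m².
Taking A's sense as positive: L = (1.068)(18.7) + (1.607)(29.0) − (0.6354)(40.1) = 41.09 kg·m²·rad/s.
Combined I = 1.068 + 1.607 + 0.6354 = 3.310 kg·m².
ω_f = L / I = 41.09 / 3.310 = 12.41 rad/s.

|ω_f| ≈ 12.4 rad/s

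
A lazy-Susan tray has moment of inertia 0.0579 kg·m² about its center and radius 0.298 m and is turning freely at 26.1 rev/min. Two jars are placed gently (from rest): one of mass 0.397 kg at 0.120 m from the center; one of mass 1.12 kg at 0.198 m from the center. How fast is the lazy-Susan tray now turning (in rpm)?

ω_f ≈ 14.1 rpm

No external torque acts about the center; L_before = L_after.
Added inertia Σmr² = (0.397)(0.120)² + (1.12)(0.198)² = 0.04963 kg·m²; I_f = 0.05790 + 0.04963 = 0.1075 kg·m².
ω_f = I_p ω_i / I_f = (0.05790)(26.1) / 0.1075 = 14.05 rpm.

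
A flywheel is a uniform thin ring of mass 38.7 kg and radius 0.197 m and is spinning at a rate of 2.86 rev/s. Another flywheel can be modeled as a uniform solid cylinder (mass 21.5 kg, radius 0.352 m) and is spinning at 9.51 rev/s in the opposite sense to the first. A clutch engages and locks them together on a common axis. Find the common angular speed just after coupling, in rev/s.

The coupling torques are internal; angular momentum about the shared axis is conserved.
Moments of inertia: I_A = (38.7)(0.197)² = 1.502 kg·m²; I_B = ½(21.5)(0.352)² = 1.332 kg·m².
Taking A's sense as positive: L = (1.502)(2.86) − (1.332)(9.51) = -8.372 kg·m²·rev/s.
Combined I = 1.502 + 1.332 = 2.834 kg·m².
ω_f = L / I = -8.372 / 2.834 = -2.954 rev/s.

|ω_f| ≈ 2.95 rev/s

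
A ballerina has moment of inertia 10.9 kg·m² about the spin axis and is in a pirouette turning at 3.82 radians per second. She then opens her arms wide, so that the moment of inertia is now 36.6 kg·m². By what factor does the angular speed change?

Angular momentum about the spin axis is conserved since the torque about it is zero.
ω₂/ω₁ = I₁/I₂ = 10.90 / 36.60 = 0.2978.

ω₂/ω₁ ≈ 0.298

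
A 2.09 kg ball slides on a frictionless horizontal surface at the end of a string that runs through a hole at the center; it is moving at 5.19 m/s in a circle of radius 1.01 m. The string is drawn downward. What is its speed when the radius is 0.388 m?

v₂ ≈ 13.5 m/s

Central (radial) force ⇒ zero torque about the center ⇒ m v r is constant.
v₂ = v₁ r₁ / r₂ = (5.19)(1.01) / (0.388) = 13.51 m/s.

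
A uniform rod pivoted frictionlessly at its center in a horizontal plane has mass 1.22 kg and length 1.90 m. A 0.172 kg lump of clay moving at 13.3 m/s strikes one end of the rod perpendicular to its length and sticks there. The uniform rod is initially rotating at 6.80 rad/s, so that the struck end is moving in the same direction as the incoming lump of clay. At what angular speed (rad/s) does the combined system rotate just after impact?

The axle reaction passes through the pivot and exerts no torque about it; angular momentum about the pivot is conserved through the impact.
I_p = (1/12)(1.22)(1.90)² = 0.3670 kg·m². Taking the sense of the lump of clay's angular momentum as positive, L_{lump} = m v R = (0.172)(13.3)(1.90/2) = 2.173 kg·m²/s.
L_i = +I_p ω_p + m v R = +(0.3670)(6.80) + 2.173 = 4.669 kg·m²/s.
After sticking, I_f = I_p + m R² = 0.3670 + (0.172)(1.90/2)² = 0.5222 kg·m².
ω_f = L_i / I_f = 4.669 / 0.5222 = 8.940 rad/s.

|ω_f| ≈ 8.94 rad/s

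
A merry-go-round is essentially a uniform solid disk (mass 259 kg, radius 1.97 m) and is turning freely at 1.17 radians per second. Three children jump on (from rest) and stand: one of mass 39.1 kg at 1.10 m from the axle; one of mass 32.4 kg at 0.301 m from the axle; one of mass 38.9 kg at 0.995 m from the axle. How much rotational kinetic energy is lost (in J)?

energy lost ≈ 51.6 J

The added mass arrives with no angular momentum about the axle, and any external torque about the axle is negligible, so the system's angular momentum is conserved.
I_p = ½(259)(1.97)² = 502.6 kg·m².
Added inertia Σmr² = (39.1)(1.10)² + (32.4)(0.301)² + (38.9)(0.995)² = 88.76 kg·m²; I_f = 502.6 + 88.76 = 591.3 kg·m².
ω_f = I_p ω_i / I_f = (502.6)(1.17) / 591.3 = 0.9944 rad/s.
KE_i = ½(502.6)(1.170 rad/s)² = 344.0 J; KE_f = ½(591.3)(0.9944)² = 292.4 J.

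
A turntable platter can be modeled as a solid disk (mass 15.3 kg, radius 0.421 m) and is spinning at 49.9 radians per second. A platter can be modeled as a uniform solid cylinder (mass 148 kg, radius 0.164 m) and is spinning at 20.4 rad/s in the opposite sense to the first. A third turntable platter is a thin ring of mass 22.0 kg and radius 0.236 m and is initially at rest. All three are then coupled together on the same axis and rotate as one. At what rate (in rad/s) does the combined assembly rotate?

|ω_f| ≈ 5.92 rad/s

The coupling torques are internal; angular momentum about the shared axis is conserved.
Moments of inertia: I_A = ½(15.3)(0.421)² = 1.356 kg·m²; I_B = ½(148)(0.164)² = 1.990 kg·m²; I_C = (22.0)(0.236)² = 1.225 kg·m².
Taking A's sense as positive: L = (1.356)(49.9) − (1.990)(20.4) = 27.06 kg·m²·rad/s.
Combined I = 1.356 + 1.990 + 1.225 = 4.572 kg·m².
ω_f = L / I = 27.06 / 4.572 = 5.919 rad/s.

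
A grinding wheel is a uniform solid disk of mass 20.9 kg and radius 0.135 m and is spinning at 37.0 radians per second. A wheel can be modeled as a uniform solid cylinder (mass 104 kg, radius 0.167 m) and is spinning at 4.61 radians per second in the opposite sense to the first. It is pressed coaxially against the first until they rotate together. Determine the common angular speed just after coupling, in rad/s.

|ω_f| ≈ 0.220 rad/s

No external torque acts about the common axis, so total angular momentum is conserved.
Moments of inertia: I_A = ½(20.9)(0.135)² = 0.1905 kg·m²; I_B = ½(104)(0.167)² = 1.450 kg·m².
Taking A's sense as positive: L = (0.1905)(37.0) − (1.450)(4.61) = 0.3611 kg·m²·rad/s.
Combined I = 0.1905 + 1.450 = 1.641 kg·m².
ω_f = L / I = 0.3611 / 1.641 = 0.2201 rad/s.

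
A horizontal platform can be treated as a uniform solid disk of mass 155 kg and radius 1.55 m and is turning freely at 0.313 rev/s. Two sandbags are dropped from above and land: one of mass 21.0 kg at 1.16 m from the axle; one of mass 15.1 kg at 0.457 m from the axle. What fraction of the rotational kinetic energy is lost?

fraction ≈ 0.144

The added mass arrives with no angular momentum about the axle, and any external torque about the axle is negligible, so the system's angular momentum is conserved.
I_p = ½(155)(1.55)² = 186.2 kg·m².
Added inertia Σmr² = (21.0)(1.16)² + (15.1)(0.457)² = 31.41 kg·m²; I_f = 186.2 + 31.41 = 217.6 kg·m².
ω_f = I_p ω_i / I_f = (186.2)(0.313) / 217.6 = 0.2678 rev/s.
KE_i = ½(186.2)(1.967 rad/s)² = 360.1 J; KE_f = ½(217.6)(1.683)² = 308.1 J.
Fraction lost = 0.1443.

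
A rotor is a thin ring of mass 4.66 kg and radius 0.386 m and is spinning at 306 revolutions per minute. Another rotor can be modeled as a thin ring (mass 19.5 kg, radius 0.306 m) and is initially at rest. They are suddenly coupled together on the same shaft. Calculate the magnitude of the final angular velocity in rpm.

No external torque acts about the common axis, so total angular momentum is conserved.
Moments of inertia: I_A = (4.66)(0.386)² = 0.6943 kg·m²; I_B = (19.5)(0.306)² = 1.826 kg·m².
Taking A's sense as positive: L = (0.6943)(306) = 212.5 kg·m²·rpm.
Combined I = 0.6943 + 1.826 = 2.520 kg·m².
ω_f = L / I = 212.5 / 2.520 = 84.30 rpm.

|ω_f| ≈ 84.3 rpm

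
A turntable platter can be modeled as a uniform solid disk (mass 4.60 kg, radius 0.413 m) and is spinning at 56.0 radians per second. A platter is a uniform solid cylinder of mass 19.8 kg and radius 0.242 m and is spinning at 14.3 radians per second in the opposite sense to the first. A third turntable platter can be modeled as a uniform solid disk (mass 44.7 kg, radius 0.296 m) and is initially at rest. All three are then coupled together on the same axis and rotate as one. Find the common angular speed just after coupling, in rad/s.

The coupling torques are internal; angular momentum about the shared axis is conserved.
Moments of inertia: I_A = ½(4.60)(0.413)² = 0.3923 kg·m²; I_B = ½(19.8)(0.242)² = 0.5798 kg·m²; I_C = ½(44.7)(0.296)² = 1.958 kg·m².
Taking A's sense as positive: L = (0.3923)(56.0) − (0.5798)(14.3) = 13.68 kg·m²·rad/s.
Combined I = 0.3923 + 0.5798 + 1.958 = 2.930 kg·m².
ω_f = L / I = 13.68 / 2.930 = 4.668 rad/s.

|ω_f| ≈ 4.67 rad/s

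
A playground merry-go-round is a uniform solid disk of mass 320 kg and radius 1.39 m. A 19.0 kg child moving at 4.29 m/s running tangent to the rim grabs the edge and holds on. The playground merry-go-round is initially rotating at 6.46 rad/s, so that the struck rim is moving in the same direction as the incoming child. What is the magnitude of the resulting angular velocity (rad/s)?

|ω_f| ≈ 6.10 rad/s

About the axle the impulsive forces during the collision are internal, so angular momentum about that axis is conserved.
I_p = ½(320)(1.39)² = 309.1 kg·m². Taking the sense of the child's angular momentum as positive, L_{child} = m v R = (19.0)(4.29)(1.39) = 113.3 kg·m²/s.
L_i = +I_p ω_p + m v R = +(309.1)(6.46) + 113.3 = 2110 kg·m²/s.
After sticking, I_f = I_p + m R² = 309.1 + (19.0)(1.39)² = 345.8 kg·m².
ω_f = L_i / I_f = 2110 / 345.8 = 6.102 rad/s.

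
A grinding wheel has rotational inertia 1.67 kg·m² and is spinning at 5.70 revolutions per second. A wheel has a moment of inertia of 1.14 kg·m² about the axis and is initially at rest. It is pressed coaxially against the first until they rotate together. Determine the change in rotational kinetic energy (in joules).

ΔKE ≈ -435 J

The coupling torques are internal; angular momentum about the shared axis is conserved.
Taking A's sense as positive: L = (1.670)(5.70) = 9.519 kg·m²·rev/s.
Combined I = 1.670 + 1.140 = 2.810 kg·m².
ω_f = L / I = 9.519 / 2.810 = 3.388 rev/s.
KE_i = ½ΣIω² = 1071 J; KE_f = ½(2.810)(21.28)² = 636.5 J.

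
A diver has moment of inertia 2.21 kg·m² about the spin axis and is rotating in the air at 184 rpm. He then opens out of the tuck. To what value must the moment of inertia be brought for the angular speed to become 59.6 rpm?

I₂ ≈ 6.82 kg·m²

No external torque acts about the spin axis, so angular momentum is conserved.
I₂ = I₁ω₁ / ω₂ = (2.21)(184) / (59.6) = 6.823 kg·m².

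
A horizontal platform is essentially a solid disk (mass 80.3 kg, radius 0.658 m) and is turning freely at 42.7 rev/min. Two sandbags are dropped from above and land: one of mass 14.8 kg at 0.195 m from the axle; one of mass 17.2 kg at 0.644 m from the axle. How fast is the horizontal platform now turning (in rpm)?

ω_f ≈ 29.6 rpm

No external torque acts about the axle; L_before = L_after.
I_p = ½(80.3)(0.658)² = 17.38 kg·m².
Added inertia Σmr² = (14.8)(0.195)² + (17.2)(0.644)² = 7.696 kg·m²; I_f = 17.38 + 7.696 = 25.08 kg·m².
ω_f = I_p ω_i / I_f = (17.38)(42.7) / 25.08 = 29.60 rpm.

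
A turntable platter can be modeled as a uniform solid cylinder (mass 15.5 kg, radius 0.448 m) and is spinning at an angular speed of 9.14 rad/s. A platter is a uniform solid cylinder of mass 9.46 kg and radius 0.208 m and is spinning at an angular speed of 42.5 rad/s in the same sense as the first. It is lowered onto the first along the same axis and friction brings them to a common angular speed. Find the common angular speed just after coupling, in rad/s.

|ω_f| ≈ 13.0 rad/s

No external torque acts about the common axis, so total angular momentum is conserved.
Moments of inertia: I_A = ½(15.5)(0.448)² = 1.555 kg·m²; I_B = ½(9.46)(0.208)² = 0.2046 kg·m².
Taking A's sense as positive: L = (1.555)(9.14) + (0.2046)(42.5) = 22.91 kg·m²·rad/s.
Combined I = 1.555 + 0.2046 = 1.760 kg·m².
ω_f = L / I = 22.91 / 1.760 = 13.02 rad/s.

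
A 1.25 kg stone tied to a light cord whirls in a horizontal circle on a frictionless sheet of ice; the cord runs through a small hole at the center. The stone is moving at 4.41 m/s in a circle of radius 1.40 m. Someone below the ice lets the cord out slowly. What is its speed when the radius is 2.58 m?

Central (radial) force ⇒ zero torque about the center ⇒ m v r is constant.
v₂ = v₁ r₁ / r₂ = (4.41)(1.40) / (2.58) = 2.393 m/s.

v₂ ≈ 2.39 m/s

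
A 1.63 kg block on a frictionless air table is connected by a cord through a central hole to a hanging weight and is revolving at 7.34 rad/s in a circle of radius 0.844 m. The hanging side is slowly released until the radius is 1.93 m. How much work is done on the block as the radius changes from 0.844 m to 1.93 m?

W ≈ -25.3 J

No torque about the axis ⇒ m r₁² ω₁ = m r₂² ω₂.
ω₂ = ω₁ (r₁/r₂)² = (7.34)(0.844/1.93)² = 1.404 rad/s.
W = ΔKE = ½m(v₂² − v₁²) = -25.30 J.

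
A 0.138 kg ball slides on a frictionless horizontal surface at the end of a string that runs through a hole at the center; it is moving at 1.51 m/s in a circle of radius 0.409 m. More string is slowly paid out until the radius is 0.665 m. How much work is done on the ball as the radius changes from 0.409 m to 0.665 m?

Central (radial) force ⇒ zero torque about the center ⇒ m v r is constant.
v₂ = v₁ r₁ / r₂ = (1.51)(0.409) / (0.665) = 0.9287 m/s.
W = ΔKE = ½m(v₂² − v₁²) = -0.09781 J.

W ≈ -0.0978 J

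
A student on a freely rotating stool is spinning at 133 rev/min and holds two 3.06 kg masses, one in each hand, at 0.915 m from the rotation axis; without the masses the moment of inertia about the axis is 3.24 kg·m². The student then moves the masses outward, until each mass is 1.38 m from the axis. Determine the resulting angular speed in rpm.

ω₂ ≈ 74.7 rpm

With no external torque about the axis, L is conserved: I₁ω₁ = I₂ω₂.
I₁ = 3.24 + 2(3.06)(0.915)² = 8.364 kg·m²; I₂ = 3.24 + 2(3.06)(1.38)² = 14.89 kg·m².
ω₂ = I₁ω₁ / I₂ = (8.364)(133 rpm) / (14.89) = 74.68 rpm.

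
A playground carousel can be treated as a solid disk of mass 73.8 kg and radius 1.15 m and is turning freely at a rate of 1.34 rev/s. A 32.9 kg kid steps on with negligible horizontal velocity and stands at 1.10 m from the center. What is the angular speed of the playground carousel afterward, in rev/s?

The added mass arrives with no angular momentum about the center, and any external torque about the center is negligible, so the system's angular momentum is conserved.
I_p = ½(73.8)(1.15)² = 48.80 kg·m².
Added inertia Σmr² = (32.9)(1.10)² = 39.81 kg·m²; I_f = 48.80 + 39.81 = 88.61 kg·m².
ω_f = I_p ω_i / I_f = (48.80)(1.34) / 88.61 = 0.7380 rev/s.

ω_f ≈ 0.738 rev/s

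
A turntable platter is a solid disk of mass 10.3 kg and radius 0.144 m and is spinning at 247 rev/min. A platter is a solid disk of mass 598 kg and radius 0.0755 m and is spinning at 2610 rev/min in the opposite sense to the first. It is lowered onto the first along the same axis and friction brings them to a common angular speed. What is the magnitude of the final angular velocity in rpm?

No external torque acts about the common axis, so total angular momentum is conserved.
Moments of inertia: I_A = ½(10.3)(0.144)² = 0.1068 kg·m²; I_B = ½(598)(0.0755)² = 1.704 kg·m².
Taking A's sense as positive: L = (0.1068)(247) − (1.704)(2610) = -4422 kg·m²·rpm.
Combined I = 0.1068 + 1.704 = 1.811 kg·m².
ω_f = L / I = -4422 / 1.811 = -2442 rpm.

|ω_f| ≈ 2440 rpm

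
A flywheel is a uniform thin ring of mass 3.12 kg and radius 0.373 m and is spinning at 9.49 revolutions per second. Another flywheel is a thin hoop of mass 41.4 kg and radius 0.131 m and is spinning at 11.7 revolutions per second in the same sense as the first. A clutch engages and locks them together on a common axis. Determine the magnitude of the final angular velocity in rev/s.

The coupling torques are internal; angular momentum about the shared axis is conserved.
Moments of inertia: I_A = (3.12)(0.373)² = 0.4341 kg·m²; I_B = (41.4)(0.131)² = 0.7105 kg·m².
Taking A's sense as positive: L = (0.4341)(9.49) + (0.7105)(11.7) = 12.43 kg·m²·rev/s.
Combined I = 0.4341 + 0.7105 = 1.145 kg·m².
ω_f = L / I = 12.43 / 1.145 = 10.86 rev/s.

|ω_f| ≈ 10.9 rev/s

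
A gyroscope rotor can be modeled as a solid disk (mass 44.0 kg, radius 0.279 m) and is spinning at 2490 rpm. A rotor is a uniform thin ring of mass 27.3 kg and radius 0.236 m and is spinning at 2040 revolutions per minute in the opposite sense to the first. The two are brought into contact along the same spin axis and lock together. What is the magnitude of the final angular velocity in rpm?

No external torque acts about the common axis, so total angular momentum is conserved.
Moments of inertia: I_A = ½(44.0)(0.279)² = 1.713 kg·m²; I_B = (27.3)(0.236)² = 1.521 kg·m².
Taking A's sense as positive: L = (1.713)(2490) − (1.521)(2040) = 1162 kg·m²·rpm.
Combined I = 1.713 + 1.521 = 3.233 kg·m².
ω_f = L / I = 1162 / 3.233 = 359.5 rpm.

|ω_f| ≈ 360 rpm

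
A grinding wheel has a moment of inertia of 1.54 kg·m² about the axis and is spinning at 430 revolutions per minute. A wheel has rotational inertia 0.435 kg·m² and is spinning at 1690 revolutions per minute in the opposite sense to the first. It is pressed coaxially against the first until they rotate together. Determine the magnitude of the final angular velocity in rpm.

The coupling torques are internal; angular momentum about the shared axis is conserved.
Taking A's sense as positive: L = (1.540)(430) − (0.4350)(1690) = -72.95 kg·m²·rpm.
Combined I = 1.540 + 0.4350 = 1.975 kg·m².
ω_f = L / I = -72.95 / 1.975 = -36.94 rpm.

|ω_f| ≈ 36.9 rpm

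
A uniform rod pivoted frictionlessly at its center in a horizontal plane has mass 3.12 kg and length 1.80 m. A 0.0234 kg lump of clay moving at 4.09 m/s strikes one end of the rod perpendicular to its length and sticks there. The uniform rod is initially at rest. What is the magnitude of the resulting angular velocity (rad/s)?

|ω_f| ≈ 0.100 rad/s

The axle reaction passes through the pivot and exerts no torque about it; angular momentum about the pivot is conserved through the impact.
I_p = (1/12)(3.12)(1.80)² = 0.8424 kg·m². Taking the sense of the lump of clay's angular momentum as positive, L_{lump} = m v R = (0.0234)(4.09)(1.80/2) = 0.08614 kg·m²/s.
L_i = 0 + 0.08614 = 0.08614 kg·m²/s.
After sticking, I_f = I_p + m R² = 0.8424 + (0.0234)(1.80/2)² = 0.8614 kg·m².
ω_f = L_i / I_f = 0.08614 / 0.8614 = 0.1000 rad/s.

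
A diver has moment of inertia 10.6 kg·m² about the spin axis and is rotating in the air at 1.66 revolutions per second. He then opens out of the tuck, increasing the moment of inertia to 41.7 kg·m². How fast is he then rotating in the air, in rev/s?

ω₂ ≈ 0.422 rev/s

No external torque acts about the spin axis, so angular momentum is conserved.
ω₂ = I₁ω₁ / I₂ = (10.60)(1.66 rev/s) / (41.70) = 0.4220 rev/s.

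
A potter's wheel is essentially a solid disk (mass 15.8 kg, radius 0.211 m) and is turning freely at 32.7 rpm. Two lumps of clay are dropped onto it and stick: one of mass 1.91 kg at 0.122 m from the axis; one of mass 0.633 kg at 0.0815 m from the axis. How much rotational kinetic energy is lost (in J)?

The added mass arrives with no angular momentum about the axis, and any external torque about the axis is negligible, so the system's angular momentum is conserved.
I_p = ½(15.8)(0.211)² = 0.3517 kg·m².
Added inertia Σmr² = (1.91)(0.122)² + (0.633)(0.0815)² = 0.03263 kg·m²; I_f = 0.3517 + 0.03263 = 0.3843 kg·m².
ω_f = I_p ω_i / I_f = (0.3517)(32.7) / 0.3843 = 29.92 rpm.
KE_i = ½(0.3517)(3.424 rad/s)² = 2.062 J; KE_f = ½(0.3843)(3.134)² = 1.887 J.

energy lost ≈ 0.175 J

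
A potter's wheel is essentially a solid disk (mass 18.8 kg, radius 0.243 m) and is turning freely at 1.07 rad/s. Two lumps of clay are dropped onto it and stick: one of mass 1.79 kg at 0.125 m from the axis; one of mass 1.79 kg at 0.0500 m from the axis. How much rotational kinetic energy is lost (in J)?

energy lost ≈ 0.0175 J

No external torque acts about the axis; L_before = L_after.
I_p = ½(18.8)(0.243)² = 0.5551 kg·m².
Added inertia Σmr² = (1.79)(0.125)² + (1.79)(0.0500)² = 0.03244 kg·m²; I_f = 0.5551 + 0.03244 = 0.5875 kg·m².
ω_f = I_p ω_i / I_f = (0.5551)(1.07) / 0.5875 = 1.011 rad/s.
KE_i = ½(0.5551)(1.070 rad/s)² = 0.3177 J; KE_f = ½(0.5875)(1.011)² = 0.3002 J.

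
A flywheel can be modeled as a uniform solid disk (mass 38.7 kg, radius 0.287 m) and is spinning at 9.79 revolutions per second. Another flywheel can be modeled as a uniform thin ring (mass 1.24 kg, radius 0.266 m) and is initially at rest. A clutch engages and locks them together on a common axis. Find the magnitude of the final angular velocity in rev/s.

The coupling torques are internal; angular momentum about the shared axis is conserved.
Moments of inertia: I_A = ½(38.7)(0.287)² = 1.594 kg·m²; I_B = (1.24)(0.266)² = 0.08774 kg·m².
Taking A's sense as positive: L = (1.594)(9.79) = 15.60 kg·m²·rev/s.
Combined I = 1.594 + 0.08774 = 1.682 kg·m².
ω_f = L / I = 15.60 / 1.682 = 9.279 rev/s.

|ω_f| ≈ 9.28 rev/s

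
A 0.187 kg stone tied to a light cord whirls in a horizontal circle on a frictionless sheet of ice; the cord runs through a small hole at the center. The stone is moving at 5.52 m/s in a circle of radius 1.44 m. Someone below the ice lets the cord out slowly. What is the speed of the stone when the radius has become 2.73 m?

v₂ ≈ 2.91 m/s

Central (radial) force ⇒ zero torque about the center ⇒ m v r is constant.
v₂ = v₁ r₁ / r₂ = (5.52)(1.44) / (2.73) = 2.912 m/s.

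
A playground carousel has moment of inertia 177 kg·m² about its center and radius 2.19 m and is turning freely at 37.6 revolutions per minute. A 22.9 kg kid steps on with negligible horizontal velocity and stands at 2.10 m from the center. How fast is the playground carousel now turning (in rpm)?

ω_f ≈ 23.9 rpm

The added mass arrives with no angular momentum about the center, and any external torque about the center is negligible, so the system's angular momentum is conserved.
Added inertia Σmr² = (22.9)(2.10)² = 101.0 kg·m²; I_f = 177.0 + 101.0 = 278.0 kg·m².
ω_f = I_p ω_i / I_f = (177.0)(37.6) / 278.0 = 23.94 rpm.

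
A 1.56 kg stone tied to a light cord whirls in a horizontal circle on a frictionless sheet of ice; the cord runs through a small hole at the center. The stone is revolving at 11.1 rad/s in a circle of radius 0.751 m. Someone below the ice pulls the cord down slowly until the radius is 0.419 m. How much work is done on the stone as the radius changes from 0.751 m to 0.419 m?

W ≈ 120 J

The constraining force is radial, so m r² ω about the center is conserved.
ω₂ = ω₁ (r₁/r₂)² = (11.1)(0.751/0.419)² = 35.66 rad/s.
W = ΔKE = ½m(v₂² − v₁²) = 119.9 J.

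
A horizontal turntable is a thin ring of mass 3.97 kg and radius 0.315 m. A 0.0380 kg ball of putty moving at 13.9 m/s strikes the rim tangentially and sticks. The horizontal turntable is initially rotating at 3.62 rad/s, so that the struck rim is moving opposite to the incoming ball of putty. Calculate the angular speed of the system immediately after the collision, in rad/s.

|ω_f| ≈ 3.17 rad/s

About the axle the impulsive forces during the collision are internal, so angular momentum about that axis is conserved.
I_p = (3.97)(0.315)² = 0.3939 kg·m². Taking the sense of the ball of putty's angular momentum as positive, L_{ball} = m v R = (0.0380)(13.9)(0.315) = 0.1664 kg·m²/s.
L_i = −I_p ω_p + m v R = −(0.3939)(3.62) + 0.1664 = -1.260 kg·m²/s.
After sticking, I_f = I_p + m R² = 0.3939 + (0.0380)(0.315)² = 0.3977 kg·m².
ω_f = L_i / I_f = -1.260 / 0.3977 = -3.167 rad/s.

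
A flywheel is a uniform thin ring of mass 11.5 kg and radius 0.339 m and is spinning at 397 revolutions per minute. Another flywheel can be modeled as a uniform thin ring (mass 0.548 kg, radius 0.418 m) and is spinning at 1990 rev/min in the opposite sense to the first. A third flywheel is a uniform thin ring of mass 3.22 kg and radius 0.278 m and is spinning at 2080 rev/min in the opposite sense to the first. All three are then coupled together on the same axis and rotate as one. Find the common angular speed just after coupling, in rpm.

No external torque acts about the common axis, so total angular momentum is conserved.
Moments of inertia: I_A = (11.5)(0.339)² = 1.322 kg·m²; I_B = (0.548)(0.418)² = 0.09575 kg·m²; I_C = (3.22)(0.278)² = 0.2489 kg·m².
Taking A's sense as positive: L = (1.322)(397) − (0.09575)(1990) − (0.2489)(2080) = -183.5 kg·m²·rpm.
Combined I = 1.322 + 0.09575 + 0.2489 = 1.666 kg·m².
ω_f = L / I = -183.5 / 1.666 = -110.1 rpm.

|ω_f| ≈ 110 rpm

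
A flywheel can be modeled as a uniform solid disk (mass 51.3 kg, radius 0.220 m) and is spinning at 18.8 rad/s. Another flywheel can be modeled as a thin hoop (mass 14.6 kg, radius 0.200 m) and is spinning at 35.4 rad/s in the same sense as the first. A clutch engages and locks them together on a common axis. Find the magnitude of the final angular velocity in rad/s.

|ω_f| ≈ 24.1 rad/s

The coupling torques are internal; angular momentum about the shared axis is conserved.
Moments of inertia: I_A = ½(51.3)(0.220)² = 1.241 kg·m²; I_B = (14.6)(0.200)² = 0.5840 kg·m².
Taking A's sense as positive: L = (1.241)(18.8) + (0.5840)(35.4) = 44.01 kg·m²·rad/s.
Combined I = 1.241 + 0.5840 = 1.825 kg·m².
ω_f = L / I = 44.01 / 1.825 = 24.11 rad/s.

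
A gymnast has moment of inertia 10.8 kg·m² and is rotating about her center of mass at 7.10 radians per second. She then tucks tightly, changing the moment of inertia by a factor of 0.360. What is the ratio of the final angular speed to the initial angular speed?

Angular momentum about the spin axis is conserved since the torque about it is zero.
I₂ = 0.360 × 10.8 = 3.888 kg·m².
ω₂/ω₁ = I₁/I₂ = 10.80 / 3.888 = 2.778.

ω₂/ω₁ ≈ 2.78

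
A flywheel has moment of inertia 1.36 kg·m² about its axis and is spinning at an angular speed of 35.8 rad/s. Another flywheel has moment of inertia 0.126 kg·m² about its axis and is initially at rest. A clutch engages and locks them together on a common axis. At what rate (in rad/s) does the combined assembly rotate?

The coupling torques are internal; angular momentum about the shared axis is conserved.
Taking A's sense as positive: L = (1.360)(35.8) = 48.69 kg·m²·rad/s.
Combined I = 1.360 + 0.1260 = 1.486 kg·m².
ω_f = L / I = 48.69 / 1.486 = 32.76 rad/s.

|ω_f| ≈ 32.8 rad/s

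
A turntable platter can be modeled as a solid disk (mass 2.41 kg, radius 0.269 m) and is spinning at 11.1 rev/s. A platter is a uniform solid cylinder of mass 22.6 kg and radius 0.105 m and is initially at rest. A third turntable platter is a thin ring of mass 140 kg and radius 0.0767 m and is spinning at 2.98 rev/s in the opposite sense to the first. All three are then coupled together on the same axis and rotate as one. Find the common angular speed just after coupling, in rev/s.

|ω_f| ≈ 1.44 rev/s

No external torque acts about the common axis, so total angular momentum is conserved.
Moments of inertia: I_A = ½(2.41)(0.269)² = 0.08720 kg·m²; I_B = ½(22.6)(0.105)² = 0.1246 kg·m²; I_C = (140)(0.0767)² = 0.8236 kg·m².
Taking A's sense as positive: L = (0.08720)(11.1) − (0.8236)(2.98) = -1.486 kg·m²·rev/s.
Combined I = 0.08720 + 0.1246 + 0.8236 = 1.035 kg·m².
ω_f = L / I = -1.486 / 1.035 = -1.436 rev/s.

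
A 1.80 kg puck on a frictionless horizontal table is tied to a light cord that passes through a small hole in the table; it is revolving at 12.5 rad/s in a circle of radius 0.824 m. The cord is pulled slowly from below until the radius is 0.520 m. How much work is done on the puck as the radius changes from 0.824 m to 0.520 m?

No torque about the axis ⇒ m r₁² ω₁ = m r₂² ω₂.
ω₂ = ω₁ (r₁/r₂)² = (12.5)(0.824/0.520)² = 31.39 rad/s.
W = ΔKE = ½m(v₂² − v₁²) = 144.3 J.

W ≈ 144 J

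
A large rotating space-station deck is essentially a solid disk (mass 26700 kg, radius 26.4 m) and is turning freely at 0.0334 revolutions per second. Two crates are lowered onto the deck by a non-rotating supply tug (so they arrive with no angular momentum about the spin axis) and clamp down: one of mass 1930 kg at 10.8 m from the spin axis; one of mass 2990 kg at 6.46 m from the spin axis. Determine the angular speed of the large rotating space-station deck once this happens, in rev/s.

ω_f ≈ 0.0322 rev/s

The added mass arrives with no angular momentum about the spin axis, and any external torque about the spin axis is negligible, so the system's angular momentum is conserved.
I_p = ½(26700)(26.4)² = 9.304e+06 kg·m².
Added inertia Σmr² = (1930)(10.8)² + (2990)(6.46)² = 3.499e+05 kg·m²; I_f = 9.304e+06 + 3.499e+05 = 9.654e+06 kg·m².
ω_f = I_p ω_i / I_f = (9.304e+06)(0.0334) / 9.654e+06 = 0.03219 rev/s.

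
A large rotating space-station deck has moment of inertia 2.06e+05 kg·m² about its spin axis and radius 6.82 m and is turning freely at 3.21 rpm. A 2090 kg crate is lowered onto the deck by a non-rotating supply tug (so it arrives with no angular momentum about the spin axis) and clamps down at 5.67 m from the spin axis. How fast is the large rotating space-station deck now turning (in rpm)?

No external torque acts about the spin axis; L_before = L_after.
Added inertia Σmr² = (2090)(5.67)² = 67190 kg·m²; I_f = 2.060e+05 + 67190 = 2.732e+05 kg·m².
ω_f = I_p ω_i / I_f = (2.060e+05)(3.21) / 2.732e+05 = 2.421 rpm.

ω_f ≈ 2.42 rpm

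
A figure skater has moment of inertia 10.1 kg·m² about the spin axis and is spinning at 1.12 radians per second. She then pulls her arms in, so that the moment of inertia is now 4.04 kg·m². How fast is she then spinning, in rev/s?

Angular momentum about the spin axis is conserved since the torque about it is zero.
ω₂ = I₁ω₁ / I₂ = (10.10)(1.12 rad/s) / (4.040) = 2.800 rad/s = 0.4456 rev/s.

ω₂ ≈ 0.446 rev/s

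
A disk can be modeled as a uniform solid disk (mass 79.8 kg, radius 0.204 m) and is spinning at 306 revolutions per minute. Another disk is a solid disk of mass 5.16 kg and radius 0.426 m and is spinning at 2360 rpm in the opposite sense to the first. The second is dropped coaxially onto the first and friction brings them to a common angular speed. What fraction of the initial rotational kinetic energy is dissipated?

No external torque acts about the common axis, so total angular momentum is conserved.
Moments of inertia: I_A = ½(79.8)(0.204)² = 1.660 kg·m²; I_B = ½(5.16)(0.426)² = 0.4682 kg·m².
Taking A's sense as positive: L = (1.660)(306) − (0.4682)(2360) = -596.9 kg·m²·rpm.
Combined I = 1.660 + 0.4682 = 2.129 kg·m².
ω_f = L / I = -596.9 / 2.129 = -280.4 rpm.
KE_i = ½ΣIω² = 15150 J; KE_f = ½(2.129)(29.36)² = 917.6 J.
Fraction dissipated = (KE_i − KE_f)/KE_i = 0.9394.

fraction ≈ 0.939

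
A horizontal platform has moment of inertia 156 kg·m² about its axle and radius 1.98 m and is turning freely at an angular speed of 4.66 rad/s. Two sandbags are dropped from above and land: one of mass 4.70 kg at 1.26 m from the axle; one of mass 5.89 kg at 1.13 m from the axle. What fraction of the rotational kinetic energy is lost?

fraction ≈ 0.0876

The added mass arrives with no angular momentum about the axle, and any external torque about the axle is negligible, so the system's angular momentum is conserved.
Added inertia Σmr² = (4.70)(1.26)² + (5.89)(1.13)² = 14.98 kg·m²; I_f = 156.0 + 14.98 = 171.0 kg·m².
ω_f = I_p ω_i / I_f = (156.0)(4.66) / 171.0 = 4.252 rad/s.
KE_i = ½(156.0)(4.660 rad/s)² = 1694 J; KE_f = ½(171.0)(4.252)² = 1545 J.
Fraction lost = 0.08763.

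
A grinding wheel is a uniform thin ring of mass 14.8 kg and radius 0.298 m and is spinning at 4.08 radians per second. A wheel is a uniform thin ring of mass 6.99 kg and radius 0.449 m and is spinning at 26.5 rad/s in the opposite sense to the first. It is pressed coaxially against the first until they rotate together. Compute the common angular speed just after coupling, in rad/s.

No external torque acts about the common axis, so total angular momentum is conserved.
Moments of inertia: I_A = (14.8)(0.298)² = 1.314 kg·m²; I_B = (6.99)(0.449)² = 1.409 kg·m².
Taking A's sense as positive: L = (1.314)(4.08) − (1.409)(26.5) = -31.98 kg·m²·rad/s.
Combined I = 1.314 + 1.409 = 2.723 kg·m².
ω_f = L / I = -31.98 / 2.723 = -11.74 rad/s.

|ω_f| ≈ 11.7 rad/s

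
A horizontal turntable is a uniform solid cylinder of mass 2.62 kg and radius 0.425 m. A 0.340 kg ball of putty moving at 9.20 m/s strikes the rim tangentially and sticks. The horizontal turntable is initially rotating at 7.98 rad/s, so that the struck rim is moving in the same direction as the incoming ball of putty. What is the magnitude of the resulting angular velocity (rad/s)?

|ω_f| ≈ 10.8 rad/s

The axle reaction passes through the axle and exerts no torque about it; angular momentum about the axle is conserved through the impact.
I_p = ½(2.62)(0.425)² = 0.2366 kg·m². Taking the sense of the ball of putty's angular momentum as positive, L_{ball} = m v R = (0.340)(9.20)(0.425) = 1.329 kg·m²/s.
L_i = +I_p ω_p + m v R = +(0.2366)(7.98) + 1.329 = 3.218 kg·m²/s.
After sticking, I_f = I_p + m R² = 0.2366 + (0.340)(0.425)² = 0.2980 kg·m².
ω_f = L_i / I_f = 3.218 / 0.2980 = 10.80 rad/s.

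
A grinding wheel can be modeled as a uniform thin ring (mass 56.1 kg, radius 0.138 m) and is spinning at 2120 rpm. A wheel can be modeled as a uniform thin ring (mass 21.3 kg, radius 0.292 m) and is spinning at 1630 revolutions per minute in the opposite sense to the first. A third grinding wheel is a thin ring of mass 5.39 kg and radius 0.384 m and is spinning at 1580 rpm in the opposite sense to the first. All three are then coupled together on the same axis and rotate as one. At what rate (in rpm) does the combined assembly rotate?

|ω_f| ≈ 530 rpm

The coupling torques are internal; angular momentum about the shared axis is conserved.
Moments of inertia: I_A = (56.1)(0.138)² = 1.068 kg·m²; I_B = (21.3)(0.292)² = 1.816 kg·m²; I_C = (5.39)(0.384)² = 0.7948 kg·m².
Taking A's sense as positive: L = (1.068)(2120) − (1.816)(1630) − (0.7948)(1580) = -1951 kg·m²·rpm.
Combined I = 1.068 + 1.816 + 0.7948 = 3.679 kg·m².
ω_f = L / I = -1951 / 3.679 = -530.3 rpm.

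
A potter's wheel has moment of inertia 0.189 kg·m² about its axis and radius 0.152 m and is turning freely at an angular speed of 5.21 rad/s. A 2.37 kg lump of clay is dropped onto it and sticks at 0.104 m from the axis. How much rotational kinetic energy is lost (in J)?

No external torque acts about the axis; L_before = L_after.
Added inertia Σmr² = (2.37)(0.104)² = 0.02563 kg·m²; I_f = 0.1890 + 0.02563 = 0.2146 kg·m².
ω_f = I_p ω_i / I_f = (0.1890)(5.21) / 0.2146 = 4.588 rad/s.
KE_i = ½(0.1890)(5.210 rad/s)² = 2.565 J; KE_f = ½(0.2146)(4.588)² = 2.259 J.

energy lost ≈ 0.306 J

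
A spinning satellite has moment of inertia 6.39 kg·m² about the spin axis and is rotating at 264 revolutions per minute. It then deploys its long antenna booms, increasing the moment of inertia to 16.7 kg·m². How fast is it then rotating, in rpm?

Angular momentum about the spin axis is conserved since the torque about it is zero.
ω₂ = I₁ω₁ / I₂ = (6.390)(264 rpm) / (16.70) = 101.0 rpm.

ω₂ ≈ 101 rpm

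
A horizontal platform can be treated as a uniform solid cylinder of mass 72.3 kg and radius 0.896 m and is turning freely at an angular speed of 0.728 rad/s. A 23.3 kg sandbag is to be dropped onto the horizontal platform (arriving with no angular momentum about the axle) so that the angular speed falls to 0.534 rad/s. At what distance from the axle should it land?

No external torque acts about the axle; L_before = L_after.
I_p = ½(72.3)(0.896)² = 29.02 kg·m².
I_p ω_i = (I_p + m r²) ω_f ⇒ m r² = I_p(ω_i/ω_f − 1) = 29.02(0.728/0.534 − 1) = 10.54 kg·m².
r = √(10.54/23.3) = 0.6727 m.

r ≈ 0.673 m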